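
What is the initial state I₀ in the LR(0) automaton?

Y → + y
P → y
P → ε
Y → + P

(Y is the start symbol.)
First, augment the grammar with Y' → Y
I₀ = CLOSURE({ [Y' → . Y] }):
  [Y' → . Y] has the dot before Y: add [Y → . + y], [Y → . + P]
No further items can be added.

I₀ = { [Y → . + P], [Y → . + y], [Y' → . Y] }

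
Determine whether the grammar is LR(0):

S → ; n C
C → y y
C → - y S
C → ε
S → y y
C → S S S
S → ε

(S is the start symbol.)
A grammar is LR(0) if no state in the canonical LR(0) collection has:
  - both a shift item (dot before a terminal) and a complete item (shift-reduce conflict), or
  - two or more complete items (reduce-reduce conflict; the accept item [S' → S .] counts as a complete item here).

Augment with S' → S and build the canonical LR(0) collection (I0 = CLOSURE({[S' → . S]}), then GOTO on every symbol after a dot until no new states appear). It has 15 states:
  I0: { [S → . ; n C], [S → . y y], [S → .], [S' → . S] }  — shift, reduce
  I1: { [S → ; . n C] }  — shift
  I2: { [S' → S .] }  — accept
  I3: { [S → y . y] }  — shift
  I4: { [S → y y .] }  — reduce
  I5: { [C → . - y S], [C → . S S S], [C → . y y], [C → .], [S → . ; n C], [S → . y y], [S → .], [S → ; n . C] }  — shift, 2 reduces
  I6: { [C → - . y S] }  — shift
  I7: { [S → ; n C .] }  — reduce
  I8: { [C → S . S S], [S → . ; n C], [S → . y y], [S → .] }  — shift, reduce
  I9: { [C → y . y], [S → y . y] }  — shift
  I10: { [C → y y .], [S → y y .] }  — 2 reduces
  I11: { [C → S S . S], [S → . ; n C], [S → . y y], [S → .] }  — shift, reduce
  I12: { [C → S S S .] }  — reduce
  I13: { [C → - y . S], [S → . ; n C], [S → . y y], [S → .] }  — shift, reduce
  I14: { [C → - y S .] }  — reduce

Conflict in state I0:
  Shift-reduce conflict between [S → .] and [S → . ; n C]
So the grammar is NOT LR(0).

Answer: No. Shift-reduce conflict between [S → .] and [S → . ; n C]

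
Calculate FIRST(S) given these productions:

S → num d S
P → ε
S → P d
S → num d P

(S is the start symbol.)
{ 'd', 'num' }

To compute FIRST(S), examine every production with S on the left-hand side, reading each right-hand side left to right until a non-nullable symbol is reached.

FIRST sets of the other non-terminals involved (by the same procedure, iterated to a fixed point):
  FIRST(P) = { ε }

From S → num d S:
  - num is a terminal: add 'num' and stop
From S → P d:
  - P is a non-terminal: add FIRST(P) \ {ε} = { }
    P is nullable, so continue to the next symbol
  - d is a terminal: add 'd' and stop
From S → num d P:
  - num is a terminal: add 'num' and stop

Collecting: FIRST(S) = { 'd', 'num' }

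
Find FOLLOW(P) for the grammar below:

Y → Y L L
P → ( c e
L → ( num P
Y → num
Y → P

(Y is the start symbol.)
{ $, '(' }

To compute FOLLOW(P), find every occurrence of P on a right-hand side N → α P β: add FIRST(β) \ {ε}, and if β is empty or nullable also add FOLLOW(N). Iterate to a fixed point.

In L → ( num P: P is at the end, add FOLLOW(L)
In Y → P: P is at the end, add FOLLOW(Y)

The FOLLOW sets referred to above (computed the same way, to a fixed point):
  FOLLOW(L) = { $, '(' }
  FOLLOW(Y) = { $, '(' }

Taking the union: FOLLOW(P) = { $, '(' }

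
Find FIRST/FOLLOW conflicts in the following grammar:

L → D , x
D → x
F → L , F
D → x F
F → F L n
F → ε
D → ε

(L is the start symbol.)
Yes. F → L ',' F with FOLLOW(F) on { ',', 'x' }; F → F L n with FOLLOW(F) on { ',', 'x' }

Nullable non-terminals: D, F.
FIRST sets used below: FIRST(L) = { ',', 'x' }, FIRST(F) = { ',', 'x', ε }

D: nullable alternative(s) D → ε; FOLLOW(D) = { ',' }
  D → x: FIRST \ {ε} = { 'x' } — disjoint from FOLLOW(D)
  D → x F: FIRST \ {ε} = { 'x' } — disjoint from FOLLOW(D)
  D → ε: FIRST \ {ε} = { } — this is the only nullable alternative, skip

F: nullable alternative(s) F → ε; FOLLOW(F) = { ',', 'x' }
  F → L , F: FIRST \ {ε} = { ',', 'x' } — overlaps FOLLOW(F) on { ',', 'x' }: CONFLICT
  F → F L n: FIRST \ {ε} = { ',', 'x' } — overlaps FOLLOW(F) on { ',', 'x' }: CONFLICT
  F → ε: FIRST \ {ε} = { } — this is the only nullable alternative, skip

L has no nullable alternative, so no FIRST/FOLLOW check is needed there.

So the grammar has 2 FIRST/FOLLOW conflicts (marked CONFLICT above).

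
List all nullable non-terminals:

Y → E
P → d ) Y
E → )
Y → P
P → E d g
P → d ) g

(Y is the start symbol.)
There are no ε-productions, so no non-terminal can derive ε.
No non-terminals are nullable.

Answer: None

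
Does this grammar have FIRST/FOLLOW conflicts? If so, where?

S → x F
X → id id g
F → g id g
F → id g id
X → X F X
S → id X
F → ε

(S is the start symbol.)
Yes. F → id g id with FOLLOW(F) on { 'id' }

A FIRST/FOLLOW conflict occurs when a non-terminal N has a nullable alternative N → β (β ⇒* ε) and another alternative N → α with FIRST(α) ∩ FOLLOW(N) ≠ ∅: on such a lookahead the parser cannot decide between expanding α and letting N vanish via β.

Nullable non-terminals: F.

F: nullable alternative(s) F → ε; FOLLOW(F) = { $, 'id' }
  F → g id g: FIRST \ {ε} = { 'g' } — disjoint from FOLLOW(F)
  F → id g id: FIRST \ {ε} = { 'id' } — overlaps FOLLOW(F) on { 'id' }: CONFLICT
  F → ε: FIRST \ {ε} = { } — this is the only nullable alternative, skip

S, X have no nullable alternative, so no FIRST/FOLLOW check is needed there.

So the grammar has 1 FIRST/FOLLOW conflict (marked CONFLICT above).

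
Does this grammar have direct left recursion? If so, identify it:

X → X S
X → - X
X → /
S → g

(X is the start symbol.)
Direct left recursion occurs when N → N α for some non-terminal N (the right-hand side begins with the left-hand side itself).

X → X S: LEFT RECURSIVE (starts with X)
X → - X: starts with '-'
X → /: starts with '/'
S → g: starts with g

The grammar has direct left recursion on: X.

Answer: Yes, X is left-recursive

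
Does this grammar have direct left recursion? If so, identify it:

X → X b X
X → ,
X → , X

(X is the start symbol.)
Direct left recursion occurs when N → N α for some non-terminal N (the right-hand side begins with the left-hand side itself).

X → X b X: LEFT RECURSIVE (starts with X)
X → ,: starts with ','
X → , X: starts with ','

The grammar has direct left recursion on: X.

Answer: Yes, X is left-recursive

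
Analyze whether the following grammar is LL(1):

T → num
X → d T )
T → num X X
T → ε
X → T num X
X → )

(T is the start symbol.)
No. Predict set conflict for T: { 'num' }

A grammar is LL(1) if for each non-terminal N with multiple productions, the predict sets of those productions are pairwise disjoint, where PREDICT(N → α) = (FIRST(α) \ {ε}) ∪ (FOLLOW(N) if α ⇒* ε).

Relevant sets:
  FIRST(T) = { 'num', ε }
  FOLLOW(T) = { $, ')', 'num' }

For T:
  PREDICT(T → num) = { 'num' }
  PREDICT(T → num X X) = { 'num' }
  PREDICT(T → ε) = { $, ')', 'num' }
For X:
  PREDICT(X → d T ')') = { 'd' }
  PREDICT(X → T num X) = { 'num' }
  PREDICT(X → ')') = { ')' }

Conflict found: Predict set conflict for T: { 'num' }
The grammar is NOT LL(1).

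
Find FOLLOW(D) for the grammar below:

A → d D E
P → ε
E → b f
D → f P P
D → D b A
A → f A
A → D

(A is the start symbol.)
In A → d D E: D is followed by E, add FIRST(E) \ {ε} = { 'b' }
In D → D b A: D is followed by b A, add FIRST(b A) \ {ε} = { 'b' }
In A → D: D is at the end, add FOLLOW(A)

The FOLLOW sets referred to above (computed the same way, to a fixed point):
  FOLLOW(A) = { $, 'b' }

Taking the union: FOLLOW(D) = { $, 'b' }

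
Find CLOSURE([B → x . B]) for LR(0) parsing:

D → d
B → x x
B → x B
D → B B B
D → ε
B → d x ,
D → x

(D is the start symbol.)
To compute CLOSURE, for each item [A → α.Bβ] where B is a non-terminal, add [B → .γ] for all productions B → γ; repeat for the newly added items until nothing changes.

Start with: [B → x . B]
  [B → x . B] has the dot before B: add [B → . x x], [B → . x B], [B → . d x ,]
No further items can be added.

CLOSURE = { [B → . d x ,], [B → . x B], [B → . x x], [B → x . B] }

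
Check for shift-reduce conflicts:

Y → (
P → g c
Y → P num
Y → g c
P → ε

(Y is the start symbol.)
Yes — I0: [P → .] vs [P → . g c]

Augment with Y' → Y and build the canonical LR(0) collection (I0 = CLOSURE({[Y' → . Y]}), then GOTO on every symbol after a dot until no new states appear). It has 7 states:
  I0: { [P → . g c], [P → .], [Y → . (], [Y → . P num], [Y → . g c], [Y' → . Y] }  — shift, reduce
  I1: { [Y → ( .] }  — reduce
  I2: { [Y → P . num] }  — shift
  I3: { [Y' → Y .] }  — accept
  I4: { [P → g . c], [Y → g . c] }  — shift
  I5: { [P → g c .], [Y → g c .] }  — 2 reduces
  I6: { [Y → P num .] }  — reduce

I0 contains reduce item [P → .] and shift items [P → . g c], [Y → . (], [Y → . g c] — shift-reduce conflict.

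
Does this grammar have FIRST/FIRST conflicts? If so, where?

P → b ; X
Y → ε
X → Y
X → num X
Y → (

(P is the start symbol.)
No FIRST/FIRST conflicts.

A FIRST/FIRST conflict occurs when two productions N → α and N → β for the same non-terminal have FIRST(α) ∩ FIRST(β) ≠ ∅ (with ε ∈ FIRST of a nullable right-hand side, so two nullable alternatives also conflict).

FIRST sets of the non-terminals at (or reachable through a nullable prefix from) the front of some alternative:
  FIRST(Y) = { '(', ε }

Productions for Y:
  Y → ε: FIRST = { ε }
  Y → (: FIRST = { '(' }
Productions for X:
  X → Y: FIRST = { '(', ε }
  X → num X: FIRST = { 'num' }
P has only one production, so no FIRST/FIRST conflict is possible there.

All alternatives of each non-terminal have pairwise disjoint FIRST sets.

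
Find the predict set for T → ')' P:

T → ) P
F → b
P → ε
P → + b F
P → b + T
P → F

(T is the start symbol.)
{ ')' }

PREDICT(T → ')' P) = (FIRST(RHS) \ {ε}) ∪ (FOLLOW(T) if ε ∈ FIRST(RHS), i.e. RHS ⇒* ε)
FIRST(')' P) = { ')' }
ε ∉ FIRST(')' P), so FOLLOW(T) is not added.
PREDICT(T → ')' P) = { ')' }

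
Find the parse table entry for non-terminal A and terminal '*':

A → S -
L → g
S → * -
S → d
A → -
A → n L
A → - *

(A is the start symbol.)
To find M[A, '*'], we find productions for A where '*' is in the predict set (PREDICT(N → α) = (FIRST(α) \ {ε}) ∪ (FOLLOW(N) if α ⇒* ε)).

Relevant sets:
  FIRST(S) = { '*', 'd' }

A → S -: PREDICT = { '*', 'd' }
  '*' is in predict set, so this production goes in M[A, '*']
A → -: PREDICT = { '-' }
A → n L: PREDICT = { 'n' }
A → - *: PREDICT = { '-' }

M[A, '*'] = A → S -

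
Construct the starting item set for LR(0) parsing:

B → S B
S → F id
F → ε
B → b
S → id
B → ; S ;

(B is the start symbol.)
{ [B → . ; S ;], [B → . S B], [B → . b], [B' → . B], [F → .], [S → . F id], [S → . id] }

First, augment the grammar with B' → B
I₀ = CLOSURE({ [B' → . B] }):
  [B' → . B] has the dot before B: add [B → . S B], [B → . b], [B → . ; S ;]
  [B → . S B] has the dot before S: add [S → . F id], [S → . id]
  [S → . F id] has the dot before F: add [F → .]
No further items can be added.

I₀ = { [B → . ; S ;], [B → . S B], [B → . b], [B' → . B], [F → .], [S → . F id], [S → . id] }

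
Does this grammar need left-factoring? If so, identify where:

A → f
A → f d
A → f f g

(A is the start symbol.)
Yes, A has productions with common prefix 'f'

Left-factoring is needed when two productions for the same non-terminal
share a common prefix on the right-hand side.

Productions for A:
  A → f
  A → f d
  A → f f g

Found common prefix 'f' in productions for A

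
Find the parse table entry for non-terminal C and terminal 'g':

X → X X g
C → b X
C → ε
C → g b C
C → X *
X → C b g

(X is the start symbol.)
C → g b C, C → X *

To find M[C, 'g'], we find productions for C where 'g' is in the predict set (PREDICT(N → α) = (FIRST(α) \ {ε}) ∪ (FOLLOW(N) if α ⇒* ε)).

Relevant sets:
  FIRST(X) = { 'b', 'g' }
  FOLLOW(C) = { 'b' }

C → b X: PREDICT = { 'b' }
C → ε: PREDICT = { 'b' }
C → g b C: PREDICT = { 'g' }
  'g' is in predict set, so this production goes in M[C, 'g']
C → X *: PREDICT = { 'b', 'g' }
  'g' is in predict set, so this production goes in M[C, 'g']

M[C, 'g'] = C → g b C, C → X *  (a multiply-defined cell — the grammar is not LL(1))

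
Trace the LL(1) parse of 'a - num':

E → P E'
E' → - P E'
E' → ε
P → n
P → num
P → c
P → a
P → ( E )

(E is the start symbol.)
Stack is shown with the top on the left.

Stack     Input      Action
---------------------------
E $       a - num $  output E → P E'
P E' $    a - num $  output P → a
a E' $    a - num $  match 'a'
E' $      - num $    output E' → - P E'
- P E' $  - num $    match '-'
P E' $    num $      output P → num
num E' $  num $      match 'num'
E' $      $          output E' → ε
$         $          accept

The string is accepted.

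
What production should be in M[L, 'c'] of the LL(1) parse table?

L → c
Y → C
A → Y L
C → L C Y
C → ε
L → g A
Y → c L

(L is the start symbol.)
L → c

To find M[L, 'c'], we find productions for L where 'c' is in the predict set (PREDICT(N → α) = (FIRST(α) \ {ε}) ∪ (FOLLOW(N) if α ⇒* ε)).

L → c: PREDICT = { 'c' }
  'c' is in predict set, so this production goes in M[L, 'c']
L → g A: PREDICT = { 'g' }

M[L, 'c'] = L → c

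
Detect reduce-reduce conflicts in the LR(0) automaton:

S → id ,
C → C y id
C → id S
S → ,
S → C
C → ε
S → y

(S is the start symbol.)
Augment with S' → S and build the canonical LR(0) collection (I0 = CLOSURE({[S' → . S]}), then GOTO on every symbol after a dot until no new states appear). It has 10 states:
  I0: { [C → . C y id], [C → . id S], [C → .], [S → . ,], [S → . C], [S → . id ,], [S → . y], [S' → . S] }  — shift, reduce
  I1: { [S → , .] }  — reduce
  I2: { [C → C . y id], [S → C .] }  — shift, reduce
  I3: { [S' → S .] }  — accept
  I4: { [C → . C y id], [C → . id S], [C → .], [C → id . S], [S → . ,], [S → . C], [S → . id ,], [S → . y], [S → id . ,] }  — shift, reduce
  I5: { [S → y .] }  — reduce
  I6: { [S → , .], [S → id , .] }  — 2 reduces
  I7: { [C → id S .] }  — reduce
  I8: { [C → C y . id] }  — shift
  I9: { [C → C y id .] }  — reduce

I6 contains complete items [S → , .], [S → id , .] — reduce-reduce conflict.

Answer: Yes — I6: [S → , .] vs [S → id , .]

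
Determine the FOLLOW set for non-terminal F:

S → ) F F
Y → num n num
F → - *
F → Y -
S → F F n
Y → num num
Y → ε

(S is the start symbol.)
{ $, '-', 'n', 'num' }

In S → ) F F: F is followed by F, add FIRST(F) \ {ε} = { '-', 'num' }
In S → ) F F: F is at the end, add FOLLOW(S)
In S → F F n: F is followed by F n, add FIRST(F n) \ {ε} = { '-', 'num' }
In S → F F n: F is followed by n, add FIRST(n) \ {ε} = { 'n' }

The FOLLOW sets referred to above (computed the same way, to a fixed point):
  FOLLOW(S) = { $ }

Taking the union: FOLLOW(F) = { $, '-', 'n', 'num' }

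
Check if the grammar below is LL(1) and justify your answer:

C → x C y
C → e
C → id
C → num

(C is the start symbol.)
For C:
  PREDICT(C → x C y) = { 'x' }
  PREDICT(C → e) = { 'e' }
  PREDICT(C → id) = { 'id' }
  PREDICT(C → num) = { 'num' }

All predict sets are disjoint. The grammar IS LL(1).

Answer: Yes, the grammar is LL(1).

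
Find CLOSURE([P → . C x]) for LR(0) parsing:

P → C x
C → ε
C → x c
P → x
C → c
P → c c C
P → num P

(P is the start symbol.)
{ [C → . c], [C → . x c], [C → .], [P → . C x] }

To compute CLOSURE, for each item [A → α.Bβ] where B is a non-terminal, add [B → .γ] for all productions B → γ; repeat for the newly added items until nothing changes.

Start with: [P → . C x]
  [P → . C x] has the dot before C: add [C → .], [C → . x c], [C → . c]
No further items can be added.

CLOSURE = { [C → . c], [C → . x c], [C → .], [P → . C x] }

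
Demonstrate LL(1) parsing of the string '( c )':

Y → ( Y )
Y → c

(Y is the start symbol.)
LL(1) parsing maintains a stack (initially the start symbol over $) and the input. At each step: if the stack top is a terminal, match it against the current input token; if it is a non-terminal N, replace it with the RHS of M[N, lookahead] (the unique production whose predict set contains the lookahead).

Stack is shown with the top on the left.

Stack    Input    Action
------------------------
Y $      ( c ) $  output Y → ( Y )
( Y ) $  ( c ) $  match '('
Y ) $    c ) $    output Y → c
c ) $    c ) $    match 'c'
) $      ) $      match ')'
$        $        accept

The string is accepted.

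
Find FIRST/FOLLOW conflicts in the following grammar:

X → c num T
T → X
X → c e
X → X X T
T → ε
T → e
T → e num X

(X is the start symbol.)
Yes. T → X with FOLLOW(T) on { 'c' }; T → e with FOLLOW(T) on { 'e' }; T → e num X with FOLLOW(T) on { 'e' }

A FIRST/FOLLOW conflict occurs when a non-terminal N has a nullable alternative N → β (β ⇒* ε) and another alternative N → α with FIRST(α) ∩ FOLLOW(N) ≠ ∅: on such a lookahead the parser cannot decide between expanding α and letting N vanish via β.

Nullable non-terminals: T.
FIRST sets used below: FIRST(X) = { 'c' }

T: nullable alternative(s) T → ε; FOLLOW(T) = { $, 'c', 'e' }
  T → X: FIRST \ {ε} = { 'c' } — overlaps FOLLOW(T) on { 'c' }: CONFLICT
  T → ε: FIRST \ {ε} = { } — this is the only nullable alternative, skip
  T → e: FIRST \ {ε} = { 'e' } — overlaps FOLLOW(T) on { 'e' }: CONFLICT
  T → e num X: FIRST \ {ε} = { 'e' } — overlaps FOLLOW(T) on { 'e' }: CONFLICT

X has no nullable alternative, so no FIRST/FOLLOW check is needed there.

So the grammar has 3 FIRST/FOLLOW conflicts (marked CONFLICT above).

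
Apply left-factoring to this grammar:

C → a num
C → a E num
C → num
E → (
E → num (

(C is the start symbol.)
C → a C'
C' → num
C' → E num
C → num
E → (
E → num (

Left-factoring transforms A → αβ₁ | αβ₂ into A → αA' and A' → β₁ | β₂
(α is the longest common prefix among the alternatives). Repeat until
no nonterminal has two alternatives with a common prefix.

Round 1: C has alternatives sharing prefix 'a'. Introduce C': C → a C'
  Add: C' → num
  Add: C' → E num

No remaining common prefixes — done.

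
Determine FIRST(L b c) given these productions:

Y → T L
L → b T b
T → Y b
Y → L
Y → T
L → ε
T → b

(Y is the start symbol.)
{ 'b' }

FIRST sets of the non-terminals involved (from the grammar, by fixed-point iteration):
  FIRST(L) = { 'b', ε }

To compute FIRST(L b c), process the symbols left to right:
Symbol L is a non-terminal. Add FIRST(L) \ {ε} = { 'b' }
L is nullable (ε ∈ FIRST(L)), continue to the next symbol.
Symbol b is a terminal. Add 'b' and stop.
FIRST(L b c) = { 'b' }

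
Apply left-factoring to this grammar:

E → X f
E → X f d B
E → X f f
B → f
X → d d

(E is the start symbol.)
Left-factoring transforms A → αβ₁ | αβ₂ into A → αA' and A' → β₁ | β₂
(α is the longest common prefix among the alternatives). Repeat until
no nonterminal has two alternatives with a common prefix.

Round 1: E has alternatives sharing prefix 'X f'. Introduce E': E → X f E'
  Add: E' → ε
  Add: E' → d B
  Add: E' → f

No remaining common prefixes — done.

Resulting grammar:
E → X f E'
E' → ε
E' → d B
E' → f
B → f
X → d d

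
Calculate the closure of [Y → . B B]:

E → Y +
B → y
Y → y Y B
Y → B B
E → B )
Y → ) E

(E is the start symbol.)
To compute CLOSURE, for each item [A → α.Bβ] where B is a non-terminal, add [B → .γ] for all productions B → γ; repeat for the newly added items until nothing changes.

Start with: [Y → . B B]
  [Y → . B B] has the dot before B: add [B → . y]
No further items can be added.

CLOSURE = { [B → . y], [Y → . B B] }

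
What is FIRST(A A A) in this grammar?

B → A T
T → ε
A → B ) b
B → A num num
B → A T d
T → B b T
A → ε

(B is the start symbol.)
FIRST sets of the non-terminals involved (from the grammar, by fixed-point iteration):
  FIRST(A) = { ')', 'b', 'd', 'num', ε }

To compute FIRST(A A A), process the symbols left to right:
Symbol A is a non-terminal. Add FIRST(A) \ {ε} = { ')', 'b', 'd', 'num' }
A is nullable (ε ∈ FIRST(A)), continue to the next symbol.
Symbol A is a non-terminal. Add FIRST(A) \ {ε} = { ')', 'b', 'd', 'num' }
A is nullable (ε ∈ FIRST(A)), continue to the next symbol.
Symbol A is a non-terminal. Add FIRST(A) \ {ε} = { ')', 'b', 'd', 'num' }
A is nullable (ε ∈ FIRST(A)), continue to the next symbol.
All symbols are nullable, so ε is in the result.
FIRST(A A A) = { ')', 'b', 'd', 'num', ε }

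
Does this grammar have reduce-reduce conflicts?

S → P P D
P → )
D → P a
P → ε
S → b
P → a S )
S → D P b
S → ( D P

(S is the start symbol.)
A reduce-reduce conflict occurs when an LR(0) state has two complete items [A → α .] and [B → β .] — both call for a reduction, and with no lookahead the parser cannot choose between them.

Augment with S' → S and build the canonical LR(0) collection (I0 = CLOSURE({[S' → . S]}), then GOTO on every symbol after a dot until no new states appear). It has 19 states:
  I0: { [D → . P a], [P → . )], [P → . a S )], [P → .], [S → . ( D P], [S → . D P b], [S → . P P D], [S → . b], [S' → . S] }  — shift, reduce
  I1: { [D → . P a], [P → . )], [P → . a S )], [P → .], [S → ( . D P] }  — shift, reduce
  I2: { [P → ) .] }  — reduce
  I3: { [P → . )], [P → . a S )], [P → .], [S → D . P b] }  — shift, reduce
  I4: { [D → P . a], [P → . )], [P → . a S )], [P → .], [S → P . P D] }  — shift, reduce
  I5: { [S' → S .] }  — accept
  I6: { [D → . P a], [P → . )], [P → . a S )], [P → .], [P → a . S )], [S → . ( D P], [S → . D P b], [S → . P P D], [S → . b] }  — shift, reduce
  I7: { [S → b .] }  — reduce
  I8: { [P → a S . )] }  — shift
  I9: { [P → a S ) .] }  — reduce
  I10: { [D → . P a], [P → . )], [P → . a S )], [P → .], [S → P P . D] }  — shift, reduce
  I11: { [D → . P a], [D → P a .], [P → . )], [P → . a S )], [P → .], [P → a . S )], [S → . ( D P], [S → . D P b], [S → . P P D], [S → . b] }  — shift, 2 reduces
  I12: { [S → P P D .] }  — reduce
  I13: { [D → P . a] }  — shift
  I14: { [D → P a .] }  — reduce
  I15: { [S → D P . b] }  — shift
  I16: { [S → D P b .] }  — reduce
  I17: { [P → . )], [P → . a S )], [P → .], [S → ( D . P] }  — shift, reduce
  I18: { [S → ( D P .] }  — reduce

I11 contains complete items [D → P a .], [P → .] — reduce-reduce conflict.

Answer: Yes — I11: [D → P a .] vs [P → .]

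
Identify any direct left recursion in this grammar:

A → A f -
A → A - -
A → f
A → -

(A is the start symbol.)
Yes, A is left-recursive

Direct left recursion occurs when N → N α for some non-terminal N (the right-hand side begins with the left-hand side itself).

A → A f -: LEFT RECURSIVE (starts with A)
A → A - -: LEFT RECURSIVE (starts with A)
A → f: starts with f
A → -: starts with '-'

The grammar has direct left recursion on: A.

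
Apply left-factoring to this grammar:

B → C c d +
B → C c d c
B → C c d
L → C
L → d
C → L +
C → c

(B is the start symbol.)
B → C c d B'
B' → +
B' → c
B' → ε
L → C
L → d
C → L +
C → c

Left-factoring transforms A → αβ₁ | αβ₂ into A → αA' and A' → β₁ | β₂
(α is the longest common prefix among the alternatives). Repeat until
no nonterminal has two alternatives with a common prefix.

Round 1: B has alternatives sharing prefix 'C c d'. Introduce B': B → C c d B'
  Add: B' → +
  Add: B' → c
  Add: B' → ε

No remaining common prefixes — done.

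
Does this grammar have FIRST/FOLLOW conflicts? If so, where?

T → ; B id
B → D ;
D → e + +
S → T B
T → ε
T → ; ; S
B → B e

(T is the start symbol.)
A FIRST/FOLLOW conflict occurs when a non-terminal N has a nullable alternative N → β (β ⇒* ε) and another alternative N → α with FIRST(α) ∩ FOLLOW(N) ≠ ∅: on such a lookahead the parser cannot decide between expanding α and letting N vanish via β.

Nullable non-terminals: T.

T: nullable alternative(s) T → ε; FOLLOW(T) = { $, 'e' }
  T → ; B id: FIRST \ {ε} = { ';' } — disjoint from FOLLOW(T)
  T → ε: FIRST \ {ε} = { } — this is the only nullable alternative, skip
  T → ; ; S: FIRST \ {ε} = { ';' } — disjoint from FOLLOW(T)

B, D, S have no nullable alternative, so no FIRST/FOLLOW check is needed there.

No FIRST/FOLLOW conflicts found.

Answer: No FIRST/FOLLOW conflicts.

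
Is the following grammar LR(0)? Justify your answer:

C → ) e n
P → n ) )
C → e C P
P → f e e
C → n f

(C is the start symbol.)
Augment with C' → C and build the canonical LR(0) collection (I0 = CLOSURE({[C' → . C]}), then GOTO on every symbol after a dot until no new states appear). It has 16 states:
  I0: { [C → . ) e n], [C → . e C P], [C → . n f], [C' → . C] }  — shift
  I1: { [C → ) . e n] }  — shift
  I2: { [C' → C .] }  — accept
  I3: { [C → . ) e n], [C → . e C P], [C → . n f], [C → e . C P] }  — shift
  I4: { [C → n . f] }  — shift
  I5: { [C → n f .] }  — reduce
  I6: { [C → e C . P], [P → . f e e], [P → . n ) )] }  — shift
  I7: { [C → e C P .] }  — reduce
  I8: { [P → f . e e] }  — shift
  I9: { [P → n . ) )] }  — shift
  I10: { [P → n ) . )] }  — shift
  I11: { [P → n ) ) .] }  — reduce
  I12: { [P → f e . e] }  — shift
  I13: { [P → f e e .] }  — reduce
  I14: { [C → ) e . n] }  — shift
  I15: { [C → ) e n .] }  — reduce

Every state is either a pure shift/goto state or contains exactly one complete item and nothing to shift — no conflicts. The grammar is LR(0).

Answer: Yes, the grammar is LR(0)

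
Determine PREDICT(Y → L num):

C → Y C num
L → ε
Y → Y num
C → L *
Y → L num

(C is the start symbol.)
PREDICT(Y → L num) = (FIRST(RHS) \ {ε}) ∪ (FOLLOW(Y) if ε ∈ FIRST(RHS), i.e. RHS ⇒* ε)
FIRST(L) = { ε }
FIRST(L num) = { 'num' }
ε ∉ FIRST(L num), so FOLLOW(Y) is not added.
PREDICT(Y → L num) = { 'num' }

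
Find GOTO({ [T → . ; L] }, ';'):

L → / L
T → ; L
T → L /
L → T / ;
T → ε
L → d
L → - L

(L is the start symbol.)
GOTO(I, ';') = CLOSURE({ [A → αX.β] : [A → α.Xβ] ∈ I, X = ';' })

Items with dot before ';', with the dot advanced:
  [T → . ; L] → [T → ; . L]
Closure of the advanced items:
  [T → ; . L] has the dot before L: add [L → . / L], [L → . T / ;], [L → . d], [L → . - L]
  [L → . T / ;] has the dot before T: add [T → . ; L], [T → . L /], [T → .]

GOTO = { [L → . - L], [L → . / L], [L → . T / ;], [L → . d], [T → . ; L], [T → . L /], [T → .], [T → ; . L] }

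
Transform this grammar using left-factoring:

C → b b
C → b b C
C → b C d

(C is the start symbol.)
Left-factoring transforms A → αβ₁ | αβ₂ into A → αA' and A' → β₁ | β₂
(α is the longest common prefix among the alternatives). Repeat until
no nonterminal has two alternatives with a common prefix.

Round 1: C has alternatives sharing prefix 'b'. Introduce C': C → b C'
  Add: C' → b
  Add: C' → b C
  Add: C' → C d

Round 2: C' has alternatives sharing prefix 'b'. Introduce C'': C' → b C''
  Add: C'' → ε
  Add: C'' → C

No remaining common prefixes — done.

Resulting grammar:
C → b C'
C' → b C''
C'' → ε
C'' → C
C' → C d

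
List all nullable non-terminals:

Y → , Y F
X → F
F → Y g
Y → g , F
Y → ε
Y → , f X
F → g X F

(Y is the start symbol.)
{ 'Y' }

A non-terminal is nullable if it can derive ε (the empty string): either it has an ε-production, or it has a production whose right-hand side consists entirely of nullable non-terminals.

ε-productions: Y → ε
So Y is immediately nullable.
No further non-terminal can be added: every production for the remaining non-terminals contains a terminal or a non-nullable non-terminal.
Nullable = { 'Y' }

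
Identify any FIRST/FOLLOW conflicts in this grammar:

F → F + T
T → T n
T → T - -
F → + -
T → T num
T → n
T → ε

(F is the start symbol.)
A FIRST/FOLLOW conflict occurs when a non-terminal N has a nullable alternative N → β (β ⇒* ε) and another alternative N → α with FIRST(α) ∩ FOLLOW(N) ≠ ∅: on such a lookahead the parser cannot decide between expanding α and letting N vanish via β.

Nullable non-terminals: T.
FIRST sets used below: FIRST(T) = { '-', 'n', 'num', ε }

T: nullable alternative(s) T → ε; FOLLOW(T) = { $, '+', '-', 'n', 'num' }
  T → T n: FIRST \ {ε} = { '-', 'n', 'num' } — overlaps FOLLOW(T) on { '-', 'n', 'num' }: CONFLICT
  T → T - -: FIRST \ {ε} = { '-', 'n', 'num' } — overlaps FOLLOW(T) on { '-', 'n', 'num' }: CONFLICT
  T → T num: FIRST \ {ε} = { '-', 'n', 'num' } — overlaps FOLLOW(T) on { '-', 'n', 'num' }: CONFLICT
  T → n: FIRST \ {ε} = { 'n' } — overlaps FOLLOW(T) on { 'n' }: CONFLICT
  T → ε: FIRST \ {ε} = { } — this is the only nullable alternative, skip

F has no nullable alternative, so no FIRST/FOLLOW check is needed there.

So the grammar has 4 FIRST/FOLLOW conflicts (marked CONFLICT above).

Answer: Yes. T → T n with FOLLOW(T) on { '-', 'n', 'num' }; T → T '-' '-' with FOLLOW(T) on { '-', 'n', 'num' }; T → T num with FOLLOW(T) on { '-', 'n', 'num' }; T → n with FOLLOW(T) on { 'n' }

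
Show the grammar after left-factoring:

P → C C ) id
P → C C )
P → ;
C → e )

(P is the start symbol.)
Left-factoring transforms A → αβ₁ | αβ₂ into A → αA' and A' → β₁ | β₂
(α is the longest common prefix among the alternatives). Repeat until
no nonterminal has two alternatives with a common prefix.

Round 1: P has alternatives sharing prefix 'C C )'. Introduce P': P → C C ) P'
  Add: P' → id
  Add: P' → ε

No remaining common prefixes — done.

Resulting grammar:
P → C C ) P'
P' → id
P' → ε
P → ;
C → e )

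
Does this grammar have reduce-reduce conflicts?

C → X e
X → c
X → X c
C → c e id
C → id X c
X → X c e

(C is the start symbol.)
Yes — I7: [C → id X c .] vs [X → X c .]

A reduce-reduce conflict occurs when an LR(0) state has two complete items [A → α .] and [B → β .] — both call for a reduction, and with no lookahead the parser cannot choose between them.

Augment with C' → C and build the canonical LR(0) collection (I0 = CLOSURE({[C' → . C]}), then GOTO on every symbol after a dot until no new states appear). It has 13 states:
  I0: { [C → . X e], [C → . c e id], [C → . id X c], [C' → . C], [X → . X c e], [X → . X c], [X → . c] }  — shift
  I1: { [C' → C .] }  — accept
  I2: { [C → X . e], [X → X . c e], [X → X . c] }  — shift
  I3: { [C → c . e id], [X → c .] }  — shift, reduce
  I4: { [C → id . X c], [X → . X c e], [X → . X c], [X → . c] }  — shift
  I5: { [C → id X . c], [X → X . c e], [X → X . c] }  — shift
  I6: { [X → c .] }  — reduce
  I7: { [C → id X c .], [X → X c . e], [X → X c .] }  — shift, 2 reduces
  I8: { [X → X c e .] }  — reduce
  I9: { [C → c e . id] }  — shift
  I10: { [C → c e id .] }  — reduce
  I11: { [X → X c . e], [X → X c .] }  — shift, reduce
  I12: { [C → X e .] }  — reduce

I7 contains complete items [C → id X c .], [X → X c .] — reduce-reduce conflict.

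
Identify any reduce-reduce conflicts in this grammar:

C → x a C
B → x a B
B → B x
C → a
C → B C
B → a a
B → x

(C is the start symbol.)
Augment with C' → C and build the canonical LR(0) collection (I0 = CLOSURE({[C' → . C]}), then GOTO on every symbol after a dot until no new states appear). It has 11 states:
  I0: { [B → . B x], [B → . a a], [B → . x a B], [B → . x], [C → . B C], [C → . a], [C → . x a C], [C' → . C] }  — shift
  I1: { [B → . B x], [B → . a a], [B → . x a B], [B → . x], [B → B . x], [C → . B C], [C → . a], [C → . x a C], [C → B . C] }  — shift
  I2: { [C' → C .] }  — accept
  I3: { [B → a . a], [C → a .] }  — shift, reduce
  I4: { [B → x . a B], [B → x .], [C → x . a C] }  — shift, reduce
  I5: { [B → . B x], [B → . a a], [B → . x a B], [B → . x], [B → x a . B], [C → . B C], [C → . a], [C → . x a C], [C → x a . C] }  — shift
  I6: { [B → . B x], [B → . a a], [B → . x a B], [B → . x], [B → B . x], [B → x a B .], [C → . B C], [C → . a], [C → . x a C], [C → B . C] }  — shift, reduce
  I7: { [C → x a C .] }  — reduce
  I8: { [C → B C .] }  — reduce
  I9: { [B → B x .], [B → x . a B], [B → x .], [C → x . a C] }  — shift, 2 reduces
  I10: { [B → a a .] }  — reduce

I9 contains complete items [B → B x .], [B → x .] — reduce-reduce conflict.

Answer: Yes — I9: [B → B x .] vs [B → x .]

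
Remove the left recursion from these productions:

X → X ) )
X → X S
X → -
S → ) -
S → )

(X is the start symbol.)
X is directly left-recursive. The standard transformation for
  A → A α₁ | ... | A α_m | β₁ | ... | β_n
is
  A  → β₁ A' | ... | β_n A'
  A' → α₁ A' | ... | α_m A' | ε

X → - becomes X → - X'
X → X ) ) becomes X' → ) ) X'
X → X S becomes X' → S X'
Add X' → ε

Productions for other non-terminals are unchanged:
  S → ) -
  S → )

Resulting grammar:
X → - X'
X' → ) ) X'
X' → S X'
X' → ε
S → ) -
S → )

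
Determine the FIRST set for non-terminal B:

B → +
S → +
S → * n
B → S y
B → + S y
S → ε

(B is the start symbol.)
To compute FIRST(B), examine every production with B on the left-hand side, reading each right-hand side left to right until a non-nullable symbol is reached.

FIRST sets of the other non-terminals involved (by the same procedure, iterated to a fixed point):
  FIRST(S) = { '*', '+', ε }

From B → +:
  - '+' is a terminal: add '+' and stop
From B → S y:
  - S is a non-terminal: add FIRST(S) \ {ε} = { '*', '+' }
    S is nullable, so continue to the next symbol
  - y is a terminal: add 'y' and stop
From B → + S y:
  - '+' is a terminal: add '+' and stop

Collecting: FIRST(B) = { '*', '+', 'y' }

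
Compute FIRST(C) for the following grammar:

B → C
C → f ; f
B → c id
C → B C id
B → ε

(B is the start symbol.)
FIRST sets of the other non-terminals involved (by the same procedure, iterated to a fixed point):
  FIRST(B) = { 'c', 'f', ε }

From C → f ; f:
  - f is a terminal: add 'f' and stop
From C → B C id:
  - B is a non-terminal: add FIRST(B) \ {ε} = { 'c', 'f' }
    B is nullable, so continue to the next symbol
  - C is the symbol being defined: contributes nothing new
    C is not nullable, so stop

Collecting: FIRST(C) = { 'c', 'f' }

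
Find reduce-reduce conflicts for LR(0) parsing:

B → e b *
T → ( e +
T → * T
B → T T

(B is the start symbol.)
No reduce-reduce conflicts

Augment with B' → B and build the canonical LR(0) collection (I0 = CLOSURE({[B' → . B]}), then GOTO on every symbol after a dot until no new states appear). It has 12 states:
  I0: { [B → . T T], [B → . e b *], [B' → . B], [T → . ( e +], [T → . * T] }  — shift
  I1: { [T → ( . e +] }  — shift
  I2: { [T → * . T], [T → . ( e +], [T → . * T] }  — shift
  I3: { [B' → B .] }  — accept
  I4: { [B → T . T], [T → . ( e +], [T → . * T] }  — shift
  I5: { [B → e . b *] }  — shift
  I6: { [B → e b . *] }  — shift
  I7: { [B → e b * .] }  — reduce
  I8: { [B → T T .] }  — reduce
  I9: { [T → * T .] }  — reduce
  I10: { [T → ( e . +] }  — shift
  I11: { [T → ( e + .] }  — reduce

No state contains more than one complete item.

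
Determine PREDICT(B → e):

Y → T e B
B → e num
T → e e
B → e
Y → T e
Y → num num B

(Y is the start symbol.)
{ 'e' }

PREDICT(B → e) = (FIRST(RHS) \ {ε}) ∪ (FOLLOW(B) if ε ∈ FIRST(RHS), i.e. RHS ⇒* ε)
FIRST(e) = { 'e' }
ε ∉ FIRST(e), so FOLLOW(B) is not added.
PREDICT(B → e) = { 'e' }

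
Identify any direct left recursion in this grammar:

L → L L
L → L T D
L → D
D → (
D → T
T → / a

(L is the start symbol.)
Yes, L is left-recursive

Direct left recursion occurs when N → N α for some non-terminal N (the right-hand side begins with the left-hand side itself).

L → L L: LEFT RECURSIVE (starts with L)
L → L T D: LEFT RECURSIVE (starts with L)
L → D: starts with D
D → (: starts with '('
D → T: starts with T
T → / a: starts with '/'

The grammar has direct left recursion on: L.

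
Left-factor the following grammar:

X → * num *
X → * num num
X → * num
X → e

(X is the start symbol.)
Left-factoring transforms A → αβ₁ | αβ₂ into A → αA' and A' → β₁ | β₂
(α is the longest common prefix among the alternatives). Repeat until
no nonterminal has two alternatives with a common prefix.

Round 1: X has alternatives sharing prefix '* num'. Introduce X': X → * num X'
  Add: X' → *
  Add: X' → num
  Add: X' → ε

No remaining common prefixes — done.

Resulting grammar:
X → * num X'
X' → *
X' → num
X' → ε
X → e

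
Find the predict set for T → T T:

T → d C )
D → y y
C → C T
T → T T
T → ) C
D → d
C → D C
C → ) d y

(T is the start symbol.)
PREDICT(T → T T) = (FIRST(RHS) \ {ε}) ∪ (FOLLOW(T) if ε ∈ FIRST(RHS), i.e. RHS ⇒* ε)
FIRST(T) = { ')', 'd' }
FIRST(T T) = { ')', 'd' }
ε ∉ FIRST(T T), so FOLLOW(T) is not added.
PREDICT(T → T T) = { ')', 'd' }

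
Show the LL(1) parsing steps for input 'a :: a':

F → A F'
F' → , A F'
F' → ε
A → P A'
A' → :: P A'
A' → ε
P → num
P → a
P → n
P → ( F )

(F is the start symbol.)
Stack is shown with the top on the left.

Stack         Input     Action
------------------------------
F $           a :: a $  output F → A F'
A F' $        a :: a $  output A → P A'
P A' F' $     a :: a $  output P → a
a A' F' $     a :: a $  match 'a'
A' F' $       :: a $    output A' → :: P A'
:: P A' F' $  :: a $    match '::'
P A' F' $     a $       output P → a
a A' F' $     a $       match 'a'
A' F' $       $         output A' → ε
F' $          $         output F' → ε
$             $         accept

The string is accepted.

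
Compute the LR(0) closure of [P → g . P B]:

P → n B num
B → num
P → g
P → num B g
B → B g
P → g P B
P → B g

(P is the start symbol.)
{ [B → . B g], [B → . num], [P → . B g], [P → . g P B], [P → . g], [P → . n B num], [P → . num B g], [P → g . P B] }

To compute CLOSURE, for each item [A → α.Bβ] where B is a non-terminal, add [B → .γ] for all productions B → γ; repeat for the newly added items until nothing changes.

Start with: [P → g . P B]
  [P → g . P B] has the dot before P: add [P → . n B num], [P → . g], [P → . num B g], [P → . g P B], [P → . B g]
  [P → . B g] has the dot before B: add [B → . num], [B → . B g]
No further items can be added.

CLOSURE = { [B → . B g], [B → . num], [P → . B g], [P → . g P B], [P → . g], [P → . n B num], [P → . num B g], [P → g . P B] }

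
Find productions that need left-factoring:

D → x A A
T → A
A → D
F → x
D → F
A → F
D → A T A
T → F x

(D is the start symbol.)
No, left-factoring is not needed

Left-factoring is needed when two productions for the same non-terminal
share a common prefix on the right-hand side.

Productions for D:
  D → x A A
  D → F
  D → A T A
Productions for T:
  T → A
  T → F x
Productions for A:
  A → D
  A → F

No common prefixes found.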